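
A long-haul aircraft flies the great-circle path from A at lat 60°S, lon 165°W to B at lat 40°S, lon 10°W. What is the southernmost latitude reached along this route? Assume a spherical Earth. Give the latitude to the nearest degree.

≈ 80°S

The great circle lies in the plane with unit normal n̂ = (p₁ × p₂)/|p₁ × p₂|.
Here n̂_z ≈ +0.166; the vertex latitude is φ_max = arccos|n̂_z| ≈ 80.5°.
Check via Clairaut: cos φ_max = |cos φ₁| · sin C = cos(60.0°)·sin(160.7°) ≈ 0.166, again giving ≈ 80.5°.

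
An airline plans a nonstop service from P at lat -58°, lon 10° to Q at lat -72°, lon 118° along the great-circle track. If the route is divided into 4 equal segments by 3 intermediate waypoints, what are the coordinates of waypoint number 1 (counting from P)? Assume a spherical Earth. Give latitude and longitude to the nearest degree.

Write both endpoints as unit vectors p₁, p₂ with components (cos φ cos λ, cos φ sin λ, sin φ).
The central angle between the endpoints is δ = arccos(p₁·p₂) ≈ 0.714 rad (40.9°).
Interpolate at f = 1/4 with slerp weights a = sin((1−f)δ)/sin δ ≈ 0.779, b = sin(fδ)/sin δ ≈ 0.271.
p = a·p₁ + b·p₂ ≈ (0.367, 0.146, -0.919); φ = arcsin(p_z) ≈ -66.73°, λ = atan2(p_y, p_x) ≈ 21.63°.

≈ lat -67°, lon 22°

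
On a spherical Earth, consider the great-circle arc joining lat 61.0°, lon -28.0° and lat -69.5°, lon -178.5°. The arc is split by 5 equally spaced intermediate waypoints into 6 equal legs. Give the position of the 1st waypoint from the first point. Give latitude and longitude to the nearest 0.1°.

Convert each endpoint to a unit vector on the sphere (x = cos φ cos λ, y = cos φ sin λ, z = sin φ).
The central angle between the endpoints is δ = arccos(p₁·p₂) ≈ 2.884 rad (165.2°).
Interpolate at f = 1/6 with slerp weights a = sin((1−f)δ)/sin δ ≈ 2.642, b = sin(fδ)/sin δ ≈ 1.815.
p = a·p₁ + b·p₂ ≈ (0.495, -0.618, 0.611); φ = arcsin(p_z) ≈ 37.63°, λ = atan2(p_y, p_x) ≈ -51.28°.

≈ lat 37.6°, lon -51.3°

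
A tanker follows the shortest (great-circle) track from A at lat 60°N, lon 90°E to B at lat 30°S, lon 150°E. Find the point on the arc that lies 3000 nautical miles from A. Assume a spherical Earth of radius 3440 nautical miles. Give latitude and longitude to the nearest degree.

Convert each endpoint to a unit vector on the sphere (x = cos φ cos λ, y = cos φ sin λ, z = sin φ).
The central angle between the endpoints is δ = arccos(p₁·p₂) ≈ 1.789 rad (102.5°). The total great-circle distance is δ·R ≈ 1.789 × 3440 ≈ 6154 nmi, so the target fraction is f = 3000/6154 ≈ 0.487.
Interpolate at f ≈ 0.487 with slerp weights a = sin((1−f)δ)/sin δ ≈ 0.813, b = sin(fδ)/sin δ ≈ 0.784.
p = a·p₁ + b·p₂ ≈ (-0.588, 0.746, 0.312); φ = arcsin(p_z) ≈ 18.18°, λ = atan2(p_y, p_x) ≈ 128.25°.

≈ lat 18°N, lon 128°E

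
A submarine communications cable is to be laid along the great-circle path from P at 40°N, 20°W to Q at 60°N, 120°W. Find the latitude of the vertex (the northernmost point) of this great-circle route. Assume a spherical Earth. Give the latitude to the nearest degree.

The great circle lies in the plane with unit normal n̂ = (p₁ × p₂)/|p₁ × p₂|.
Here n̂_z ≈ -0.433; the vertex latitude is φ_max = arccos|n̂_z| ≈ 64.4°.
Check via Clairaut: cos φ_max = |cos φ₁| · sin C = cos(40.0°)·sin(34.4°) ≈ 0.433, again giving ≈ 64.4°.

≈ 64°N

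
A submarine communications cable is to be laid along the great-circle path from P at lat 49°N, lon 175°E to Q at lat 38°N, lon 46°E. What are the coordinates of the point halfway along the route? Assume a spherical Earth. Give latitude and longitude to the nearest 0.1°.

≈ lat 65.2°N, lon 99.7°E

Write both endpoints as unit vectors p₁, p₂ with components (cos φ cos λ, cos φ sin λ, sin φ).
The central angle between the endpoints is δ = arccos(p₁·p₂) ≈ 1.431 rad (82.0°).
Interpolate at f = 1/2 with slerp weights a = sin((1−f)δ)/sin δ ≈ 0.662, b = sin(fδ)/sin δ ≈ 0.662.
p = a·p₁ + b·p₂ ≈ (-0.070, 0.413, 0.908); φ = arcsin(p_z) ≈ 65.21°, λ = atan2(p_y, p_x) ≈ 99.66°.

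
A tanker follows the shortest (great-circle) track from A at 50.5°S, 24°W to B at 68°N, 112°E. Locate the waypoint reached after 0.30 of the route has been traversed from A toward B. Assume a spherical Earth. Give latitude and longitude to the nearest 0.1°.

Convert each endpoint to a unit vector on the sphere (x = cos φ cos λ, y = cos φ sin λ, z = sin φ).
The central angle between the endpoints is δ = arccos(p₁·p₂) ≈ 2.661 rad (152.5°).
Interpolate at f = 0.30 with slerp weights a = sin((1−f)δ)/sin δ ≈ 2.072, b = sin(fδ)/sin δ ≈ 1.550.
p = a·p₁ + b·p₂ ≈ (0.987, 0.002, -0.162); φ = arcsin(p_z) ≈ -9.32°, λ = atan2(p_y, p_x) ≈ 0.13°.

≈ 9.3°S, 0.1°E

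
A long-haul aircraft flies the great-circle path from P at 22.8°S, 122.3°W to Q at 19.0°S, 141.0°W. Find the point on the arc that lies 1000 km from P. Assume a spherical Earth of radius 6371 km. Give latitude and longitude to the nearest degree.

≈ 21°S, 132°W

The haversine formula gives a central angle δ ≈ 0.312 rad (17.9°) between the endpoints. The total great-circle distance is δ·R ≈ 0.312 × 6371 ≈ 1986 km, so the target fraction is f = 1000/1986 ≈ 0.503.
Interpolate at f ≈ 0.503 with slerp weights a = sin((1−f)δ)/sin δ ≈ 0.503, b = sin(fδ)/sin δ ≈ 0.510.
p = a·p₁ + b·p₂ ≈ (-0.622, -0.695, -0.361); φ = arcsin(p_z) ≈ -21.14°, λ = atan2(p_y, p_x) ≈ -131.83°.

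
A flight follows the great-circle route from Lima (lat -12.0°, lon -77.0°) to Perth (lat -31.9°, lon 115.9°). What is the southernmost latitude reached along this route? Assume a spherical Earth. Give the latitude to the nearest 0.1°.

The great circle lies in the plane with unit normal n̂ = (p₁ × p₂)/|p₁ × p₂|.
Here n̂_z ≈ -0.259; the vertex latitude is φ_max = arccos|n̂_z| ≈ 75.0°.
Check via Clairaut: cos φ_max = |cos φ₁| · sin C = cos(12.0°)·sin(164.6°) ≈ 0.259, again giving ≈ 75.0°.

≈ -75.0°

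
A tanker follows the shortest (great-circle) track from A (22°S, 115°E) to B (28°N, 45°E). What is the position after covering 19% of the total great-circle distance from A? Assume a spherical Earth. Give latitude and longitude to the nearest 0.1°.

Convert each endpoint to a unit vector on the sphere (x = cos φ cos λ, y = cos φ sin λ, z = sin φ).
The central angle between the endpoints is δ = arccos(p₁·p₂) ≈ 1.466 rad (84.0°).
Interpolate at f = 0.19 with slerp weights a = sin((1−f)δ)/sin δ ≈ 0.933, b = sin(fδ)/sin δ ≈ 0.277.
p = a·p₁ + b·p₂ ≈ (-0.193, 0.956, -0.220); φ = arcsin(p_z) ≈ -12.68°, λ = atan2(p_y, p_x) ≈ 101.40°.

≈ (12.7°S, 101.4°E)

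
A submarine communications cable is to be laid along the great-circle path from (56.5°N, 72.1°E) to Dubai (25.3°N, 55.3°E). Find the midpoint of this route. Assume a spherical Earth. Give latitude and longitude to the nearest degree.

≈ (41°N, 62°E)

Write both endpoints as unit vectors p₁, p₂ with components (cos φ cos λ, cos φ sin λ, sin φ).
The central angle between the endpoints is δ = arccos(p₁·p₂) ≈ 0.584 rad (33.5°).
Interpolate at f = 1/2 with slerp weights a = sin((1−f)δ)/sin δ ≈ 0.522, b = sin(fδ)/sin δ ≈ 0.522.
p = a·p₁ + b·p₂ ≈ (0.357, 0.662, 0.659); φ = arcsin(p_z) ≈ 41.19°, λ = atan2(p_y, p_x) ≈ 61.65°.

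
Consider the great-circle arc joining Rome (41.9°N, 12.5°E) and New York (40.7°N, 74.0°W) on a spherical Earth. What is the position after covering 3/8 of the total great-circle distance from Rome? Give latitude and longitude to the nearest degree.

Write both endpoints as unit vectors p₁, p₂ with components (cos φ cos λ, cos φ sin λ, sin φ).
The central angle between the endpoints is δ = arccos(p₁·p₂) ≈ 1.082 rad (62.0°).
Interpolate at f = 3/8 with slerp weights a = sin((1−f)δ)/sin δ ≈ 0.709, b = sin(fδ)/sin δ ≈ 0.447.
p = a·p₁ + b·p₂ ≈ (0.608, -0.212, 0.765); φ = arcsin(p_z) ≈ 49.89°, λ = atan2(p_y, p_x) ≈ -19.17°.

≈ (50°N, 19°W)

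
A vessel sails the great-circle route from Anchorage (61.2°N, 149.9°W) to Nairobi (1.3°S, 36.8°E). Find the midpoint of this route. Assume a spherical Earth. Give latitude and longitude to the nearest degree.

≈ (58°N, 43°E)

Write both endpoints as unit vectors p₁, p₂ with components (cos φ cos λ, cos φ sin λ, sin φ).
The central angle between the endpoints is δ = arccos(p₁·p₂) ≈ 2.092 rad (119.9°).
Interpolate at f = 1/2 with slerp weights a = sin((1−f)δ)/sin δ ≈ 0.998, b = sin(fδ)/sin δ ≈ 0.998.
p = a·p₁ + b·p₂ ≈ (0.383, 0.357, 0.852); φ = arcsin(p_z) ≈ 58.44°, λ = atan2(p_y, p_x) ≈ 42.95°.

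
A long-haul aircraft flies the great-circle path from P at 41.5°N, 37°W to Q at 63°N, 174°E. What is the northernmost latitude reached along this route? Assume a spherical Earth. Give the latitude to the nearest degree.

≈ 79°N

The great circle lies in the plane with unit normal n̂ = (p₁ × p₂)/|p₁ × p₂|.
Here n̂_z ≈ -0.184; the vertex latitude is φ_max = arccos|n̂_z| ≈ 79.4°.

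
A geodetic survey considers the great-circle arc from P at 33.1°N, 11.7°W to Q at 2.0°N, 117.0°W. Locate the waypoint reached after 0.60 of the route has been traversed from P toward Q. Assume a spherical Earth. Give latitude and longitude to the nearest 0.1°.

Write both endpoints as unit vectors p₁, p₂ with components (cos φ cos λ, cos φ sin λ, sin φ).
The central angle between the endpoints is δ = arccos(p₁·p₂) ≈ 1.774 rad (101.6°).
Interpolate at f = 0.60 with slerp weights a = sin((1−f)δ)/sin δ ≈ 0.665, b = sin(fδ)/sin δ ≈ 0.893.
p = a·p₁ + b·p₂ ≈ (0.141, -0.908, 0.394); φ = arcsin(p_z) ≈ 23.23°, λ = atan2(p_y, p_x) ≈ -81.20°.

≈ 23.2°N, 81.2°W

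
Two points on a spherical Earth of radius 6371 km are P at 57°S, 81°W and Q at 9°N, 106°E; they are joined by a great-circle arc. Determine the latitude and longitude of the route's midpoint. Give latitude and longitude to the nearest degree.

Write both endpoints as unit vectors p₁, p₂ with components (cos φ cos λ, cos φ sin λ, sin φ).
The central angle between the endpoints is δ = arccos(p₁·p₂) ≈ 2.298 rad (131.7°).
Interpolate at f = 1/2 with slerp weights a = sin((1−f)δ)/sin δ ≈ 1.222, b = sin(fδ)/sin δ ≈ 1.222.
p = a·p₁ + b·p₂ ≈ (-0.229, 0.503, -0.834); φ = arcsin(p_z) ≈ -56.47°, λ = atan2(p_y, p_x) ≈ 114.44°.

≈ 56°S, 114°E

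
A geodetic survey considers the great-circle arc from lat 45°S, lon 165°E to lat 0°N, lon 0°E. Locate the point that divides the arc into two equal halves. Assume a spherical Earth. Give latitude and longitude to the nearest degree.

Convert each endpoint to a unit vector on the sphere (x = cos φ cos λ, y = cos φ sin λ, z = sin φ).
The central angle between the endpoints is δ = arccos(p₁·p₂) ≈ 2.323 rad (133.1°).
Interpolate at f = 1/2 with slerp weights a = sin((1−f)δ)/sin δ ≈ 1.256, b = sin(fδ)/sin δ ≈ 1.256.
p = a·p₁ + b·p₂ ≈ (0.398, 0.230, -0.888); φ = arcsin(p_z) ≈ -62.63°, λ = atan2(p_y, p_x) ≈ 30.00°.

≈ lat 63°S, lon 30°E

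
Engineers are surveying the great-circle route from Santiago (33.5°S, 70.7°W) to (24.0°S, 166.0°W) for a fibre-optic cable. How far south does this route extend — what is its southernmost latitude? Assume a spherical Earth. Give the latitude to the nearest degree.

The great circle lies in the plane with unit normal n̂ = (p₁ × p₂)/|p₁ × p₂|.
Here n̂_z ≈ -0.768; the vertex latitude is φ_max = arccos|n̂_z| ≈ 39.9°.

≈ 40°S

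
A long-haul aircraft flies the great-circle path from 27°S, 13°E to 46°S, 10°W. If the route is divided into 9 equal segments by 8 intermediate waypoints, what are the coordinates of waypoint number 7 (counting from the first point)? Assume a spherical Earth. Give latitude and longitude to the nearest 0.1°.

≈ 42.2°S, 3.8°W

From cos δ = sin φ₁ sin φ₂ + cos φ₁ cos φ₂ cos Δλ, the central angle is δ ≈ 0.459 rad (26.3°).
Interpolate at f = 7/9 with slerp weights a = sin((1−f)δ)/sin δ ≈ 0.230, b = sin(fδ)/sin δ ≈ 0.789.
p = a·p₁ + b·p₂ ≈ (0.739, -0.049, -0.672); φ = arcsin(p_z) ≈ -42.20°, λ = atan2(p_y, p_x) ≈ -3.80°.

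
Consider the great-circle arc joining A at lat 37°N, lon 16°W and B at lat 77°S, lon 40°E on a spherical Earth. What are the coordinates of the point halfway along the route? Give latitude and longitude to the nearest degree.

Write both endpoints as unit vectors p₁, p₂ with components (cos φ cos λ, cos φ sin λ, sin φ).
The central angle between the endpoints is δ = arccos(p₁·p₂) ≈ 2.078 rad (119.1°).
Interpolate at f = 1/2 with slerp weights a = sin((1−f)δ)/sin δ ≈ 0.986, b = sin(fδ)/sin δ ≈ 0.986.
p = a·p₁ + b·p₂ ≈ (0.927, -0.074, -0.367); φ = arcsin(p_z) ≈ -21.56°, λ = atan2(p_y, p_x) ≈ -4.59°.

≈ lat 22°S, lon 5°W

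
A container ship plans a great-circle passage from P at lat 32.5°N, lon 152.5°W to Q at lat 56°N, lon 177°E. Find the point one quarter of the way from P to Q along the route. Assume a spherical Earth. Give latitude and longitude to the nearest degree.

≈ lat 39°N, lon 158°W

The haversine formula gives a central angle δ ≈ 0.551 rad (31.6°) between the endpoints.
Interpolate at f = 1/4 with slerp weights a = sin((1−f)δ)/sin δ ≈ 0.767, b = sin(fδ)/sin δ ≈ 0.262.
p = a·p₁ + b·p₂ ≈ (-0.720, -0.291, 0.630); φ = arcsin(p_z) ≈ 39.02°, λ = atan2(p_y, p_x) ≈ -158.00°.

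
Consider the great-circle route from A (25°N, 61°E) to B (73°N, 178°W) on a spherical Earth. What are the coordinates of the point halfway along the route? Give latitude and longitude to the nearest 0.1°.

The haversine formula gives a central angle δ ≈ 1.300 rad (74.5°) between the endpoints.
Interpolate at f = 1/2 with slerp weights a = sin((1−f)δ)/sin δ ≈ 0.628, b = sin(fδ)/sin δ ≈ 0.628.
p = a·p₁ + b·p₂ ≈ (0.092, 0.491, 0.866); φ = arcsin(p_z) ≈ 60.00°, λ = atan2(p_y, p_x) ≈ 79.35°.

≈ (60.0°N, 79.3°E)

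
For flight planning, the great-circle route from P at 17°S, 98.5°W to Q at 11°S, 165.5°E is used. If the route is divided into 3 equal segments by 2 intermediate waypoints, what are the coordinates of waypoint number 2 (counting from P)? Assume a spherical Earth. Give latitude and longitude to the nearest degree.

≈ 19°S, 164°W

Convert each endpoint to a unit vector on the sphere (x = cos φ cos λ, y = cos φ sin λ, z = sin φ).
The central angle between the endpoints is δ = arccos(p₁·p₂) ≈ 1.613 rad (92.4°).
Interpolate at f = 2/3 with slerp weights a = sin((1−f)δ)/sin δ ≈ 0.513, b = sin(fδ)/sin δ ≈ 0.881.
p = a·p₁ + b·p₂ ≈ (-0.909, -0.268, -0.318); φ = arcsin(p_z) ≈ -18.54°, λ = atan2(p_y, p_x) ≈ -163.55°.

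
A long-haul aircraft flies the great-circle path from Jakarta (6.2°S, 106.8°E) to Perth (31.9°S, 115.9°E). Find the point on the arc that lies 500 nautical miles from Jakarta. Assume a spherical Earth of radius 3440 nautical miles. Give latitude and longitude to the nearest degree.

≈ (14°S, 109°E)

From cos δ = sin φ₁ sin φ₂ + cos φ₁ cos φ₂ cos Δλ, the central angle is δ ≈ 0.472 rad (27.1°). The total great-circle distance is δ·R ≈ 0.472 × 3440 ≈ 1625 nmi, so the target fraction is f = 500/1625 ≈ 0.308.
Interpolate at f ≈ 0.308 with slerp weights a = sin((1−f)δ)/sin δ ≈ 0.706, b = sin(fδ)/sin δ ≈ 0.318.
p = a·p₁ + b·p₂ ≈ (-0.321, 0.915, -0.244); φ = arcsin(p_z) ≈ -14.15°, λ = atan2(p_y, p_x) ≈ 109.33°.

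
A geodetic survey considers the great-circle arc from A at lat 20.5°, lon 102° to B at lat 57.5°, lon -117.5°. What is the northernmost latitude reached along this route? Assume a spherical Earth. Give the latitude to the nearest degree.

≈ 71°

The great circle lies in the plane with unit normal n̂ = (p₁ × p₂)/|p₁ × p₂|.
Here n̂_z ≈ +0.322; the vertex latitude is φ_max = arccos|n̂_z| ≈ 71.2°.
Check via Clairaut: cos φ_max = |cos φ₁| · sin C = cos(20.5°)·sin(20.1°) ≈ 0.322, again giving ≈ 71.2°.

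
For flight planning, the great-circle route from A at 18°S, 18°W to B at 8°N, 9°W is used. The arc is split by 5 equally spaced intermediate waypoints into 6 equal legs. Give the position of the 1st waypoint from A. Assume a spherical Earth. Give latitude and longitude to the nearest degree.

Convert each endpoint to a unit vector on the sphere (x = cos φ cos λ, y = cos φ sin λ, z = sin φ).
The central angle between the endpoints is δ = arccos(p₁·p₂) ≈ 0.480 rad (27.5°).
Interpolate at f = 1/6 with slerp weights a = sin((1−f)δ)/sin δ ≈ 0.843, b = sin(fδ)/sin δ ≈ 0.173.
p = a·p₁ + b·p₂ ≈ (0.932, -0.275, -0.237); φ = arcsin(p_z) ≈ -13.68°, λ = atan2(p_y, p_x) ≈ -16.42°.

≈ 14°S, 16°W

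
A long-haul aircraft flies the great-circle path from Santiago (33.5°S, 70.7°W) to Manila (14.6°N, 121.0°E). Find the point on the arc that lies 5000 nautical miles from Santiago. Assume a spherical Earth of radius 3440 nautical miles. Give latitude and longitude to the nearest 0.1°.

≈ 50.0°S, 164.5°E

Write both endpoints as unit vectors p₁, p₂ with components (cos φ cos λ, cos φ sin λ, sin φ).
The central angle between the endpoints is δ = arccos(p₁·p₂) ≈ 2.763 rad (158.3°). The total great-circle distance is δ·R ≈ 2.763 × 3440 ≈ 9506 nmi, so the target fraction is f = 5000/9506 ≈ 0.526.
Interpolate at f ≈ 0.526 with slerp weights a = sin((1−f)δ)/sin δ ≈ 2.616, b = sin(fδ)/sin δ ≈ 2.689.
p = a·p₁ + b·p₂ ≈ (-0.619, 0.172, -0.766); φ = arcsin(p_z) ≈ -50.01°, λ = atan2(p_y, p_x) ≈ 164.50°.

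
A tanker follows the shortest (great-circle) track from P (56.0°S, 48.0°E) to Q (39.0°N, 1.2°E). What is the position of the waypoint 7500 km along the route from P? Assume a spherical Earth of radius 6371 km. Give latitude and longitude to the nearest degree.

≈ (6°N, 15°E)

Write both endpoints as unit vectors p₁, p₂ with components (cos φ cos λ, cos φ sin λ, sin φ).
The central angle between the endpoints is δ = arccos(p₁·p₂) ≈ 1.797 rad (103.0°). The total great-circle distance is δ·R ≈ 1.797 × 6371 ≈ 11448 km, so the target fraction is f = 7500/11448 ≈ 0.655.
Interpolate at f ≈ 0.655 with slerp weights a = sin((1−f)δ)/sin δ ≈ 0.596, b = sin(fδ)/sin δ ≈ 0.948.
p = a·p₁ + b·p₂ ≈ (0.959, 0.263, 0.102); φ = arcsin(p_z) ≈ 5.87°, λ = atan2(p_y, p_x) ≈ 15.34°.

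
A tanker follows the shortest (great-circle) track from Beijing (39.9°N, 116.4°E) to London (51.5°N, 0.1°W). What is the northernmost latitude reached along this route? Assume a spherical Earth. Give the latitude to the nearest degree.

The great circle lies in the plane with unit normal n̂ = (p₁ × p₂)/|p₁ × p₂|.
Here n̂_z ≈ -0.446; the vertex latitude is φ_max = arccos|n̂_z| ≈ 63.5°.
Check via Clairaut: cos φ_max = |cos φ₁| · sin C = cos(39.9°)·sin(35.6°) ≈ 0.446, again giving ≈ 63.5°.

≈ 63°N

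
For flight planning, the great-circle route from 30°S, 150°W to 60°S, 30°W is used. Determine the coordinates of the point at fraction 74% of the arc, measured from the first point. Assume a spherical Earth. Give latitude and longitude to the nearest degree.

Convert each endpoint to a unit vector on the sphere (x = cos φ cos λ, y = cos φ sin λ, z = sin φ).
The central angle between the endpoints is δ = arccos(p₁·p₂) ≈ 1.353 rad (77.5°).
Interpolate at f = 0.74 with slerp weights a = sin((1−f)δ)/sin δ ≈ 0.353, b = sin(fδ)/sin δ ≈ 0.862.
p = a·p₁ + b·p₂ ≈ (0.109, -0.368, -0.923); φ = arcsin(p_z) ≈ -67.41°, λ = atan2(p_y, p_x) ≈ -73.54°.

≈ 67°S, 74°W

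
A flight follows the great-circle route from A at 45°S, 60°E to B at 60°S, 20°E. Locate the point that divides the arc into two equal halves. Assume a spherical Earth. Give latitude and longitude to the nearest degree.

The haversine formula gives a central angle δ ≈ 0.488 rad (28.0°) between the endpoints.
Interpolate at f = 1/2 with slerp weights a = sin((1−f)δ)/sin δ ≈ 0.515, b = sin(fδ)/sin δ ≈ 0.515.
p = a·p₁ + b·p₂ ≈ (0.424, 0.404, -0.811); φ = arcsin(p_z) ≈ -54.15°, λ = atan2(p_y, p_x) ≈ 43.57°.

≈ 54°S, 44°E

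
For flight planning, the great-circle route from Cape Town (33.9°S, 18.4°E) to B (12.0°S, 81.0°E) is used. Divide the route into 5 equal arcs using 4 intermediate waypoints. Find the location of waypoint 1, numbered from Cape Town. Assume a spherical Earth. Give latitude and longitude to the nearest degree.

≈ (32°S, 33°E)

Write both endpoints as unit vectors p₁, p₂ with components (cos φ cos λ, cos φ sin λ, sin φ).
The central angle between the endpoints is δ = arccos(p₁·p₂) ≈ 1.059 rad (60.7°).
Interpolate at f = 1/5 with slerp weights a = sin((1−f)δ)/sin δ ≈ 0.860, b = sin(fδ)/sin δ ≈ 0.241.
p = a·p₁ + b·p₂ ≈ (0.714, 0.458, -0.530); φ = arcsin(p_z) ≈ -31.98°, λ = atan2(p_y, p_x) ≈ 32.69°.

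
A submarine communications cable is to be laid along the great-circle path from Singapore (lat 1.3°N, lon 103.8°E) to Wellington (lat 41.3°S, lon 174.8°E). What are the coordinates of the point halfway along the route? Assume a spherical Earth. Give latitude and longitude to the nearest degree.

≈ lat 24°S, lon 134°E

The haversine formula gives a central angle δ ≈ 1.339 rad (76.7°) between the endpoints.
Interpolate at f = 1/2 with slerp weights a = sin((1−f)δ)/sin δ ≈ 0.638, b = sin(fδ)/sin δ ≈ 0.638.
p = a·p₁ + b·p₂ ≈ (-0.629, 0.663, -0.406); φ = arcsin(p_z) ≈ -23.98°, λ = atan2(p_y, p_x) ≈ 133.52°.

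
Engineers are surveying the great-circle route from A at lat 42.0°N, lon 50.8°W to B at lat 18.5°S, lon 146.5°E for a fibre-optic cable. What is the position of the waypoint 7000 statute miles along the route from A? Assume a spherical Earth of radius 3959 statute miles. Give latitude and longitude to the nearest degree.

≈ lat 27°N, lon 171°E

Write both endpoints as unit vectors p₁, p₂ with components (cos φ cos λ, cos φ sin λ, sin φ).
The central angle between the endpoints is δ = arccos(p₁·p₂) ≈ 2.658 rad (152.3°). The total great-circle distance is δ·R ≈ 2.658 × 3959 ≈ 10522 mi, so the target fraction is f = 7000/10522 ≈ 0.665.
Interpolate at f ≈ 0.665 with slerp weights a = sin((1−f)δ)/sin δ ≈ 1.670, b = sin(fδ)/sin δ ≈ 2.108.
p = a·p₁ + b·p₂ ≈ (-0.883, 0.142, 0.448); φ = arcsin(p_z) ≈ 26.64°, λ = atan2(p_y, p_x) ≈ 170.88°.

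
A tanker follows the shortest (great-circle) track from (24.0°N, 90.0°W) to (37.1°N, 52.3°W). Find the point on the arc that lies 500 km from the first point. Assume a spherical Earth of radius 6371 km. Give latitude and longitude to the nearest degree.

≈ (26°N, 86°W)

Convert each endpoint to a unit vector on the sphere (x = cos φ cos λ, y = cos φ sin λ, z = sin φ).
The central angle between the endpoints is δ = arccos(p₁·p₂) ≈ 0.606 rad (34.7°). The total great-circle distance is δ·R ≈ 0.606 × 6371 ≈ 3862 km, so the target fraction is f = 500/3862 ≈ 0.129.
Interpolate at f ≈ 0.129 with slerp weights a = sin((1−f)δ)/sin δ ≈ 0.884, b = sin(fδ)/sin δ ≈ 0.138.
p = a·p₁ + b·p₂ ≈ (0.067, -0.894, 0.442); φ = arcsin(p_z) ≈ 26.26°, λ = atan2(p_y, p_x) ≈ -85.71°.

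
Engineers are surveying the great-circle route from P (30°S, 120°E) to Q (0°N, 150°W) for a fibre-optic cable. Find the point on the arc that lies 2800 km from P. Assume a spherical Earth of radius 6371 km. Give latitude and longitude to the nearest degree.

≈ (27°S, 148°E)

Write both endpoints as unit vectors p₁, p₂ with components (cos φ cos λ, cos φ sin λ, sin φ).
The central angle between the endpoints is δ = arccos(p₁·p₂) ≈ 1.571 rad (90.0°). The total great-circle distance is δ·R ≈ 1.571 × 6371 ≈ 10008 km, so the target fraction is f = 2800/10008 ≈ 0.280.
Interpolate at f ≈ 0.280 with slerp weights a = sin((1−f)δ)/sin δ ≈ 0.905, b = sin(fδ)/sin δ ≈ 0.425.
p = a·p₁ + b·p₂ ≈ (-0.760, 0.466, -0.452); φ = arcsin(p_z) ≈ -26.90°, λ = atan2(p_y, p_x) ≈ 148.50°.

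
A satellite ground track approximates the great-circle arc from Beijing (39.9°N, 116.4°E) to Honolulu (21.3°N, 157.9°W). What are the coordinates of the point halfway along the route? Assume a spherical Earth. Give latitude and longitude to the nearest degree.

Convert each endpoint to a unit vector on the sphere (x = cos φ cos λ, y = cos φ sin λ, z = sin φ).
The central angle between the endpoints is δ = arccos(p₁·p₂) ≈ 1.280 rad (73.3°).
Interpolate at f = 1/2 with slerp weights a = sin((1−f)δ)/sin δ ≈ 0.623, b = sin(fδ)/sin δ ≈ 0.623.
p = a·p₁ + b·p₂ ≈ (-0.751, 0.210, 0.626); φ = arcsin(p_z) ≈ 38.78°, λ = atan2(p_y, p_x) ≈ 164.38°.

≈ 39°N, 164°E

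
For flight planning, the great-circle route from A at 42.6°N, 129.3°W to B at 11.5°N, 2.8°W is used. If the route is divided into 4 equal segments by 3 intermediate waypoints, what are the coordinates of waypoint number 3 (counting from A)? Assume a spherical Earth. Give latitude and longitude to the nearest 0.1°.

Convert each endpoint to a unit vector on the sphere (x = cos φ cos λ, y = cos φ sin λ, z = sin φ).
The central angle between the endpoints is δ = arccos(p₁·p₂) ≈ 1.869 rad (107.1°).
Interpolate at f = 3/4 with slerp weights a = sin((1−f)δ)/sin δ ≈ 0.471, b = sin(fδ)/sin δ ≈ 1.031.
p = a·p₁ + b·p₂ ≈ (0.790, -0.318, 0.525); φ = arcsin(p_z) ≈ 31.65°, λ = atan2(p_y, p_x) ≈ -21.92°.

≈ 31.6°N, 21.9°W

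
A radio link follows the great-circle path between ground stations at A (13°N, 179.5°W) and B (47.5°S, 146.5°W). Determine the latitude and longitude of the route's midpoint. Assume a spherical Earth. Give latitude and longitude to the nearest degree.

≈ (18°S, 166°W)

Convert each endpoint to a unit vector on the sphere (x = cos φ cos λ, y = cos φ sin λ, z = sin φ).
The central angle between the endpoints is δ = arccos(p₁·p₂) ≈ 1.174 rad (67.3°).
Interpolate at f = 1/2 with slerp weights a = sin((1−f)δ)/sin δ ≈ 0.601, b = sin(fδ)/sin δ ≈ 0.601.
p = a·p₁ + b·p₂ ≈ (-0.924, -0.229, -0.308); φ = arcsin(p_z) ≈ -17.92°, λ = atan2(p_y, p_x) ≈ -166.07°.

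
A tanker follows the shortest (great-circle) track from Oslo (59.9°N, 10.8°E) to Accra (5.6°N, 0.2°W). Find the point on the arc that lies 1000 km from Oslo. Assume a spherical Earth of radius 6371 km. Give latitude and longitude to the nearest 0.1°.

Write both endpoints as unit vectors p₁, p₂ with components (cos φ cos λ, cos φ sin λ, sin φ).
The central angle between the endpoints is δ = arccos(p₁·p₂) ≈ 0.959 rad (54.9°). The total great-circle distance is δ·R ≈ 0.959 × 6371 ≈ 6110 km, so the target fraction is f = 1000/6110 ≈ 0.164.
Interpolate at f ≈ 0.164 with slerp weights a = sin((1−f)δ)/sin δ ≈ 0.878, b = sin(fδ)/sin δ ≈ 0.191.
p = a·p₁ + b·p₂ ≈ (0.623, 0.082, 0.778); φ = arcsin(p_z) ≈ 51.10°, λ = atan2(p_y, p_x) ≈ 7.49°.

≈ (51.1°N, 7.5°E)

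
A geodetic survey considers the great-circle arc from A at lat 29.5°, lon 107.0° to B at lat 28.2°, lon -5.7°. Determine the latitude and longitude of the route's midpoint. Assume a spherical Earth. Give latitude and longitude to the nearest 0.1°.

Write both endpoints as unit vectors p₁, p₂ with components (cos φ cos λ, cos φ sin λ, sin φ).
The central angle between the endpoints is δ = arccos(p₁·p₂) ≈ 1.634 rad (93.6°).
Interpolate at f = 1/2 with slerp weights a = sin((1−f)δ)/sin δ ≈ 0.731, b = sin(fδ)/sin δ ≈ 0.731.
p = a·p₁ + b·p₂ ≈ (0.455, 0.544, 0.705); φ = arcsin(p_z) ≈ 44.83°, λ = atan2(p_y, p_x) ≈ 50.11°.

≈ lat 44.8°, lon 50.1°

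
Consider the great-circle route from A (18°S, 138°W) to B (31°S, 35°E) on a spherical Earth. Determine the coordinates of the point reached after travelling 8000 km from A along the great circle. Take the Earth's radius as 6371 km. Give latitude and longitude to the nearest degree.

≈ (82°S, 50°W)

Convert each endpoint to a unit vector on the sphere (x = cos φ cos λ, y = cos φ sin λ, z = sin φ).
The central angle between the endpoints is δ = arccos(p₁·p₂) ≈ 2.278 rad (130.5°). The total great-circle distance is δ·R ≈ 2.278 × 6371 ≈ 14515 km, so the target fraction is f = 8000/14515 ≈ 0.551.
Interpolate at f ≈ 0.551 with slerp weights a = sin((1−f)δ)/sin δ ≈ 1.123, b = sin(fδ)/sin δ ≈ 1.251.
p = a·p₁ + b·p₂ ≈ (0.085, -0.100, -0.991); φ = arcsin(p_z) ≈ -82.49°, λ = atan2(p_y, p_x) ≈ -49.64°.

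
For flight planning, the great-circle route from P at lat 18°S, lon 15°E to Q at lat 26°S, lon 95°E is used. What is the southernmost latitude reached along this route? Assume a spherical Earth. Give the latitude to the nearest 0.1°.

≈ 28.6°S

The great circle lies in the plane with unit normal n̂ = (p₁ × p₂)/|p₁ × p₂|.
Here n̂_z ≈ +0.878; the vertex latitude is φ_max = arccos|n̂_z| ≈ 28.6°.
Check via Clairaut: cos φ_max = |cos φ₁| · sin C = cos(18.0°)·sin(112.6°) ≈ 0.878, again giving ≈ 28.6°.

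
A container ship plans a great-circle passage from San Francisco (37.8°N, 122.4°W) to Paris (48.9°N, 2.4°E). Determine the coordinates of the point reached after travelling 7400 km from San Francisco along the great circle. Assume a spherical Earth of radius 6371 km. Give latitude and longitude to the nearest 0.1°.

Convert each endpoint to a unit vector on the sphere (x = cos φ cos λ, y = cos φ sin λ, z = sin φ).
The central angle between the endpoints is δ = arccos(p₁·p₂) ≈ 1.405 rad (80.5°). The total great-circle distance is δ·R ≈ 1.405 × 6371 ≈ 8949 km, so the target fraction is f = 7400/8949 ≈ 0.827.
Interpolate at f ≈ 0.827 with slerp weights a = sin((1−f)δ)/sin δ ≈ 0.244, b = sin(fδ)/sin δ ≈ 0.930.
p = a·p₁ + b·p₂ ≈ (0.508, -0.137, 0.851); φ = arcsin(p_z) ≈ 58.27°, λ = atan2(p_y, p_x) ≈ -15.13°.

≈ (58.3°N, 15.1°W)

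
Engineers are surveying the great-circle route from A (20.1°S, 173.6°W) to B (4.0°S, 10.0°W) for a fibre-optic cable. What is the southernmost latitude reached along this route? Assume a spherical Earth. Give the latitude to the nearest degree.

≈ 57°S

The great circle lies in the plane with unit normal n̂ = (p₁ × p₂)/|p₁ × p₂|.
Here n̂_z ≈ +0.546; the vertex latitude is φ_max = arccos|n̂_z| ≈ 56.9°.
Check via Clairaut: cos φ_max = |cos φ₁| · sin C = cos(20.1°)·sin(144.5°) ≈ 0.546, again giving ≈ 56.9°.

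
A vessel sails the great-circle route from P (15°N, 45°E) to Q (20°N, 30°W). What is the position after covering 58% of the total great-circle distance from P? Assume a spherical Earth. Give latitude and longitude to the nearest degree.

Write both endpoints as unit vectors p₁, p₂ with components (cos φ cos λ, cos φ sin λ, sin φ).
The central angle between the endpoints is δ = arccos(p₁·p₂) ≈ 1.241 rad (71.1°).
Interpolate at f = 0.58 with slerp weights a = sin((1−f)δ)/sin δ ≈ 0.526, b = sin(fδ)/sin δ ≈ 0.697.
p = a·p₁ + b·p₂ ≈ (0.927, 0.032, 0.375); φ = arcsin(p_z) ≈ 22.00°, λ = atan2(p_y, p_x) ≈ 1.98°.

≈ (22°N, 2°E)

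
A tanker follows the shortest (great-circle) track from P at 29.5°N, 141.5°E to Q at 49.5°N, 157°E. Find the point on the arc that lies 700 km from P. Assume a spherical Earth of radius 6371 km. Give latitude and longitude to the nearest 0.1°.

≈ 35.1°N, 144.9°E

Convert each endpoint to a unit vector on the sphere (x = cos φ cos λ, y = cos φ sin λ, z = sin φ).
The central angle between the endpoints is δ = arccos(p₁·p₂) ≈ 0.405 rad (23.2°). The total great-circle distance is δ·R ≈ 0.405 × 6371 ≈ 2580 km, so the target fraction is f = 700/2580 ≈ 0.271.
Interpolate at f ≈ 0.271 with slerp weights a = sin((1−f)δ)/sin δ ≈ 0.738, b = sin(fδ)/sin δ ≈ 0.278.
p = a·p₁ + b·p₂ ≈ (-0.669, 0.471, 0.575); φ = arcsin(p_z) ≈ 35.11°, λ = atan2(p_y, p_x) ≈ 144.89°.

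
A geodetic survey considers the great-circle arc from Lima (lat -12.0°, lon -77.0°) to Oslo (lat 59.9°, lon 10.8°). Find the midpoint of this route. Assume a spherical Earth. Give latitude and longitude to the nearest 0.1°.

≈ lat 30.5°, lon -50.3°

From cos δ = sin φ₁ sin φ₂ + cos φ₁ cos φ₂ cos Δλ, the central angle is δ ≈ 1.733 rad (99.3°).
Interpolate at f = 1/2 with slerp weights a = sin((1−f)δ)/sin δ ≈ 0.772, b = sin(fδ)/sin δ ≈ 0.772.
p = a·p₁ + b·p₂ ≈ (0.550, -0.663, 0.507); φ = arcsin(p_z) ≈ 30.49°, λ = atan2(p_y, p_x) ≈ -50.32°.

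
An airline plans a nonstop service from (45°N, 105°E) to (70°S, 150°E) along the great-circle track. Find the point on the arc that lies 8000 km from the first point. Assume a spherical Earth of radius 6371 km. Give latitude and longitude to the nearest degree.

Write both endpoints as unit vectors p₁, p₂ with components (cos φ cos λ, cos φ sin λ, sin φ).
The central angle between the endpoints is δ = arccos(p₁·p₂) ≈ 2.087 rad (119.6°). The total great-circle distance is δ·R ≈ 2.087 × 6371 ≈ 13295 km, so the target fraction is f = 8000/13295 ≈ 0.602.
Interpolate at f ≈ 0.602 with slerp weights a = sin((1−f)δ)/sin δ ≈ 0.849, b = sin(fδ)/sin δ ≈ 1.093.
p = a·p₁ + b·p₂ ≈ (-0.479, 0.767, -0.427); φ = arcsin(p_z) ≈ -25.25°, λ = atan2(p_y, p_x) ≈ 122.00°.

≈ (25°S, 122°E)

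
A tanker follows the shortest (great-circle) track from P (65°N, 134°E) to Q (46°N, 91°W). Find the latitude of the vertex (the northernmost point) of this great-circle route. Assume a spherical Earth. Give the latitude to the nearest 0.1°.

≈ 76.6°N

The great circle lies in the plane with unit normal n̂ = (p₁ × p₂)/|p₁ × p₂|.
Here n̂_z ≈ +0.232; the vertex latitude is φ_max = arccos|n̂_z| ≈ 76.6°.
Check via Clairaut: cos φ_max = |cos φ₁| · sin C = cos(65.0°)·sin(33.3°) ≈ 0.232, again giving ≈ 76.6°.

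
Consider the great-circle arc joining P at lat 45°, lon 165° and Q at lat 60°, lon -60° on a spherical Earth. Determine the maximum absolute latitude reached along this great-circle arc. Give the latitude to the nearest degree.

≈ 74°

The great circle lies in the plane with unit normal n̂ = (p₁ × p₂)/|p₁ × p₂|.
Here n̂_z ≈ +0.268; the vertex latitude is φ_max = arccos|n̂_z| ≈ 74.4°.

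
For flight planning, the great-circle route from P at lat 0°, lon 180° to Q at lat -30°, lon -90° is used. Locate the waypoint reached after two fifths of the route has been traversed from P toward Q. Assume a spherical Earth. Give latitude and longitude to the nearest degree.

Write both endpoints as unit vectors p₁, p₂ with components (cos φ cos λ, cos φ sin λ, sin φ).
The central angle between the endpoints is δ = arccos(p₁·p₂) ≈ 1.571 rad (90.0°).
Interpolate at f = 2/5 with slerp weights a = sin((1−f)δ)/sin δ ≈ 0.809, b = sin(fδ)/sin δ ≈ 0.588.
p = a·p₁ + b·p₂ ≈ (-0.809, -0.509, -0.294); φ = arcsin(p_z) ≈ -17.09°, λ = atan2(p_y, p_x) ≈ -147.82°.

≈ lat -17°, lon -148°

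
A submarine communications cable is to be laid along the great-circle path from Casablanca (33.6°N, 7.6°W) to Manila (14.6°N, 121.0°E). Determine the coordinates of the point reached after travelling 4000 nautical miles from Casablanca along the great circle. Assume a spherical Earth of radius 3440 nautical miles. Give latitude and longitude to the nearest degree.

Convert each endpoint to a unit vector on the sphere (x = cos φ cos λ, y = cos φ sin λ, z = sin φ).
The central angle between the endpoints is δ = arccos(p₁·p₂) ≈ 1.943 rad (111.3°). The total great-circle distance is δ·R ≈ 1.943 × 3440 ≈ 6683 nmi, so the target fraction is f = 4000/6683 ≈ 0.599.
Interpolate at f ≈ 0.599 with slerp weights a = sin((1−f)δ)/sin δ ≈ 0.755, b = sin(fδ)/sin δ ≈ 0.985.
p = a·p₁ + b·p₂ ≈ (0.132, 0.734, 0.666); φ = arcsin(p_z) ≈ 41.76°, λ = atan2(p_y, p_x) ≈ 79.80°.

≈ 42°N, 80°E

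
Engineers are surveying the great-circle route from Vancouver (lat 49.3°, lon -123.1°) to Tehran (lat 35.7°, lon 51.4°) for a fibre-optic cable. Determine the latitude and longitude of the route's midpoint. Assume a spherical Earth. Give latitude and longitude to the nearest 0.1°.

≈ lat 82.6°, lon 30.4°

Write both endpoints as unit vectors p₁, p₂ with components (cos φ cos λ, cos φ sin λ, sin φ).
The central angle between the endpoints is δ = arccos(p₁·p₂) ≈ 1.656 rad (94.9°).
Interpolate at f = 1/2 with slerp weights a = sin((1−f)δ)/sin δ ≈ 0.739, b = sin(fδ)/sin δ ≈ 0.739.
p = a·p₁ + b·p₂ ≈ (0.111, 0.065, 0.992); φ = arcsin(p_z) ≈ 82.59°, λ = atan2(p_y, p_x) ≈ 30.42°.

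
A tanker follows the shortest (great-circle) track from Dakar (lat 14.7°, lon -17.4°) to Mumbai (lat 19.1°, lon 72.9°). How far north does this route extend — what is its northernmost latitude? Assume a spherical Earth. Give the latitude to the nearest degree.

≈ 24°

The great circle lies in the plane with unit normal n̂ = (p₁ × p₂)/|p₁ × p₂|.
Here n̂_z ≈ +0.917; the vertex latitude is φ_max = arccos|n̂_z| ≈ 23.5°.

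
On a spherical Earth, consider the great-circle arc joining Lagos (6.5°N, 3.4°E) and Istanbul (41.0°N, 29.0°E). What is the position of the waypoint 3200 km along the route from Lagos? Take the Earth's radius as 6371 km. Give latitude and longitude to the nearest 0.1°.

Convert each endpoint to a unit vector on the sphere (x = cos φ cos λ, y = cos φ sin λ, z = sin φ).
The central angle between the endpoints is δ = arccos(p₁·p₂) ≈ 0.722 rad (41.4°). The total great-circle distance is δ·R ≈ 0.722 × 6371 ≈ 4600 km, so the target fraction is f = 3200/4600 ≈ 0.696.
Interpolate at f ≈ 0.696 with slerp weights a = sin((1−f)δ)/sin δ ≈ 0.330, b = sin(fδ)/sin δ ≈ 0.728.
p = a·p₁ + b·p₂ ≈ (0.808, 0.286, 0.515); φ = arcsin(p_z) ≈ 31.01°, λ = atan2(p_y, p_x) ≈ 19.49°.

≈ 31.0°N, 19.5°E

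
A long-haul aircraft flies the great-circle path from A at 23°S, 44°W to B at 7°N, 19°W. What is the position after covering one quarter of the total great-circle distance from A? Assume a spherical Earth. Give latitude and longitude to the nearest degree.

≈ 16°S, 37°W

Write both endpoints as unit vectors p₁, p₂ with components (cos φ cos λ, cos φ sin λ, sin φ).
The central angle between the endpoints is δ = arccos(p₁·p₂) ≈ 0.675 rad (38.7°).
Interpolate at f = 1/4 with slerp weights a = sin((1−f)δ)/sin δ ≈ 0.776, b = sin(fδ)/sin δ ≈ 0.269.
p = a·p₁ + b·p₂ ≈ (0.766, -0.583, -0.270); φ = arcsin(p_z) ≈ -15.69°, λ = atan2(p_y, p_x) ≈ -37.27°.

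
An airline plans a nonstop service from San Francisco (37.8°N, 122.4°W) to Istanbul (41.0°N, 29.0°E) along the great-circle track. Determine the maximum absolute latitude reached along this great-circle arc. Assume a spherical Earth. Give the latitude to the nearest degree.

≈ 73°N

The great circle lies in the plane with unit normal n̂ = (p₁ × p₂)/|p₁ × p₂|.
Here n̂_z ≈ +0.288; the vertex latitude is φ_max = arccos|n̂_z| ≈ 73.3°.
Check via Clairaut: cos φ_max = |cos φ₁| · sin C = cos(37.8°)·sin(21.3°) ≈ 0.288, again giving ≈ 73.3°.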